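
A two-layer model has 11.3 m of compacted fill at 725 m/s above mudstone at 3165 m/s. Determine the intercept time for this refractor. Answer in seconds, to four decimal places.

0.0303 s

θ_c = arcsin(V₁/V₂) = arcsin(725/3165) = 13.24°; cos θ_c = 0.9734.
tᵢ = 2h·cos θ_c / V₁ = 2·11.3·0.9734 / 725 = 0.03034 s.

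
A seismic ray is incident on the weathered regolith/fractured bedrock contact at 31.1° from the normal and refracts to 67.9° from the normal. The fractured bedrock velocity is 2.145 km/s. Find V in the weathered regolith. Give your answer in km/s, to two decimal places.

Snell's law: sin 31.1°/V₁ = sin 67.9°/V₂.
V₁ = V₂·sin 31.1°/sin 67.9° = 2.145 × 0.5575 = 1.20 km/s.

1.20 km/s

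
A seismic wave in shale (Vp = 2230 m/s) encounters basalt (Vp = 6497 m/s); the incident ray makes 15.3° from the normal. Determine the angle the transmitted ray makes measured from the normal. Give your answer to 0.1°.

Snell's law: sin θ₂ = (V₂/V₁)·sin θ₁ = (6497/2230)·sin 15.3° = 0.7688.
θ₂ = arcsin 0.7688 = 50.24° from the normal.

50.2°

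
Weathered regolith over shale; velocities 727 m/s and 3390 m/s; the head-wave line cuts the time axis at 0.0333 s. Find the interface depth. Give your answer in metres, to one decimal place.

h = tᵢ·V₁·V₂ / (2·√(V₂²−V₁²)).
√(V₂²−V₁²) = √(3390² − 727²) = 3311.1 m/s.
h = 0.0333 s × 727 × 3390 / (2 × 3311.1) = 12.39 m.

12.4 m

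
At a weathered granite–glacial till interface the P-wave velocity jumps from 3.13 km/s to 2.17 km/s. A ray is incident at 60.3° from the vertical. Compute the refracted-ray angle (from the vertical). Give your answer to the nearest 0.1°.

Snell's law: sin θ₂ = (V₂/V₁)·sin θ₁ = (2.17/3.13)·sin 60.3° = 0.6022.
θ₂ = sin⁻¹(0.6022) = 37.03° (from vertical).

37.0°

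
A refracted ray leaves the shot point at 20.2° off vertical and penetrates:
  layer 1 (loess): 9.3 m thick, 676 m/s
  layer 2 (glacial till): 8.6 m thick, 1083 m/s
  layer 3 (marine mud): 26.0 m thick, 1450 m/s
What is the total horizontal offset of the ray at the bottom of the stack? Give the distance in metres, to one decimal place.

37.8 m

Ray parameter p = sin 20.2° / 676 m/s = 5.1080e-04 s/m.
Layer 1: θ = 20.20°; offset = 9.3·tan 20.20° = 3.422 m.
Layer 2: sin θ = p·1083 = 0.5532 → θ = 33.59°; offset = 8.6·tan 33.59° = 5.711 m.
Layer 3: sin θ = p·1450 = 0.7407 → θ = 47.79°; offset = 26.0·tan 47.79° = 28.661 m.
Summing the layer offsets gives 37.794 m.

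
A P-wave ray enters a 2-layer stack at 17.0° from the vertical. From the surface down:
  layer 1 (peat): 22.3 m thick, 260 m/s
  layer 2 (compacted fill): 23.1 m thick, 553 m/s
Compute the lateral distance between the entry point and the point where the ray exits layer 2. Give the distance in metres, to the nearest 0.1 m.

p = sin θ₁/V₁ = sin 17.0°/260 = 1.1245e-03 s/m is conserved through the stack.
Layer 1: θ = 17.00°; offset = 22.3·tan 17.00° = 6.818 m.
Layer 2: sin θ = p·553 = 0.6219 → θ = 38.45°; offset = 23.1·tan 38.45° = 18.343 m.
Σ offsets = 25.160 m.

25.2 m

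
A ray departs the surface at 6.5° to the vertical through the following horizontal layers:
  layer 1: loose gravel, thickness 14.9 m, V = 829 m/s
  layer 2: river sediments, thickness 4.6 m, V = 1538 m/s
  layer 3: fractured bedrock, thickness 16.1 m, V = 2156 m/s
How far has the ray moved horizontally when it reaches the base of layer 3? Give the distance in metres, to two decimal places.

7.65 m

p = sin θ₁/V₁ = sin 6.5°/829 = 1.3655e-04 s/m is conserved through the stack.
Layer 1: θ = 6.50°; offset = 14.9·tan 6.50° = 1.6976 m.
Layer 2: sin θ = p·1538 = 0.2100 → θ = 12.12°; offset = 4.6·tan 12.12° = 0.9881 m.
Layer 3: sin θ = p·2156 = 0.2944 → θ = 17.12°; offset = 16.1·tan 17.12° = 4.9598 m.
Total horizontal offset = 7.6456 m.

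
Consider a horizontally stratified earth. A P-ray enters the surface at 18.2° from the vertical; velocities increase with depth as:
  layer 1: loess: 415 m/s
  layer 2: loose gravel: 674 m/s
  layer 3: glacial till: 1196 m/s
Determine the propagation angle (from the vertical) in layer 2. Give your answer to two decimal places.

Ray parameter p = sin 18.2° / 415 = 7.5261e-04 s/m.
sin θ_2 = p·V_2 = 7.5261e-04 × 674 = 0.5073.
θ_2 = arcsin 0.5073 = 30.48°.

30.48°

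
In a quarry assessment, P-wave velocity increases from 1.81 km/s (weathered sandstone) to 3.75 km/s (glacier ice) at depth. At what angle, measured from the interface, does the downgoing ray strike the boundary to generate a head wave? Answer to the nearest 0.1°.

Critical incidence: sin θ_c = V₁/V₂ = 1.81/3.75 = 0.4827.
θ_c = arcsin 0.4827 = 28.86°.
Measured from the interface: 90° − 28.86° = 61.14°.

61.1°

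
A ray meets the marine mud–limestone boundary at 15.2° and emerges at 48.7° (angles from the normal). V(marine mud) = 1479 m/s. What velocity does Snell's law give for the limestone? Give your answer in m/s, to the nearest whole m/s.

4238 m/s

Snell's law: sin 15.2°/V₁ = sin 48.7°/V₂.
V₂ = V₁·sin 48.7°/sin 15.2° = 1479 × 2.8654 = 4237.85 m/s.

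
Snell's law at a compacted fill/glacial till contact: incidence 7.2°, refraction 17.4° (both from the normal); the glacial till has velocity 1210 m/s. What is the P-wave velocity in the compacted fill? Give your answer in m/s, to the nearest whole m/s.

507 m/s

Snell's law: sin 7.2°/V₁ = sin 17.4°/V₂.
V₁ = V₂·sin 7.2°/sin 17.4° = 1210 × 0.4191 = 507.13 m/s.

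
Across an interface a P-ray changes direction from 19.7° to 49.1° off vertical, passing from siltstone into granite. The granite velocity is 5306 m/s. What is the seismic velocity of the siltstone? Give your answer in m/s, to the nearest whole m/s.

2366 m/s

Snell's law: sin 19.7°/V₁ = sin 49.1°/V₂.
V₁ = V₂·sin 19.7°/sin 49.1° = 5306 × 0.4460 = 2366.37 m/s.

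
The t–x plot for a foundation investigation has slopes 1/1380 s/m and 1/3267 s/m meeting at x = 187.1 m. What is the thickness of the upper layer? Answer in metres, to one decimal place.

h = (x_cross/2)·√((V₂−V₁)/(V₂+V₁)).
(V₂−V₁)/(V₂+V₁) = (3267−1380)/(3267+1380) = 0.4061; √ = 0.6372.
h = (187.1/2)·0.6372 = 59.61 m.

59.6 m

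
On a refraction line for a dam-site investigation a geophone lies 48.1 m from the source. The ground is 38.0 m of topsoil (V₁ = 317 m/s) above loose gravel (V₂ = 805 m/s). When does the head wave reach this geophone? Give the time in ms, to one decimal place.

t = x/V₂ + 2h·√(V₂²−V₁²)/(V₁V₂).
√(V₂²−V₁²) = √(805²−317²) = 740.0 m/s; delay term = 2·38.0·740.0/(317·805) = 0.22038 s.
t = 48.1/805 + 0.22038 = 0.28013 s.

280.1 ms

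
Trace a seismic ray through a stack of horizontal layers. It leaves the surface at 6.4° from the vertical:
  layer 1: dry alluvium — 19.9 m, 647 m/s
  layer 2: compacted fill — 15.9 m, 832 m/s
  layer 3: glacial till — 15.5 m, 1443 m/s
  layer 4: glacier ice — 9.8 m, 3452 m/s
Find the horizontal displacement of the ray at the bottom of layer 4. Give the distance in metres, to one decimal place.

Apply Snell's law at each interface; in layer i the horizontal offset is hᵢ·tan θᵢ.
Layer 1: θ = 6.40°; offset = 19.9·tan 6.40° = 2.232 m.
Layer 2: sin θ = 832·sin 6.4°/647 = 0.1433, θ = 8.24°; offset = 15.9·tan 8.24° = 2.303 m.
Layer 3: sin θ = 1443·sin 6.4°/647 = 0.2486, θ = 14.40°; offset = 15.5·tan 14.40° = 3.978 m.
Layer 4: sin θ = 3452·sin 6.4°/647 = 0.5947, θ = 36.49°; offset = 9.8·tan 36.49° = 7.250 m.
Summing the layer offsets gives 15.763 m.

15.8 m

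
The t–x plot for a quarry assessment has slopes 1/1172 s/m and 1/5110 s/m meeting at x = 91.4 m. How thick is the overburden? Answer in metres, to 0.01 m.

h = (x_cross/2)·√((V₂−V₁)/(V₂+V₁)).
(V₂−V₁)/(V₂+V₁) = (5110−1172)/(5110+1172) = 0.6269; √ = 0.7918.
h = (91.4/2)·0.7918 = 36.18 m.

36.18 m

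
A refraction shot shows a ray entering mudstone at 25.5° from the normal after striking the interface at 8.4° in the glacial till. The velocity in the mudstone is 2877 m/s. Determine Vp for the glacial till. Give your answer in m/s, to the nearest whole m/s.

sin 8.4° = 0.1461; sin 25.5° = 0.4305.
V₁ = V₂·(sin θ₁/sin θ₂) = 2877·(0.1461/0.4305) = 976.24 m/s.

976 m/s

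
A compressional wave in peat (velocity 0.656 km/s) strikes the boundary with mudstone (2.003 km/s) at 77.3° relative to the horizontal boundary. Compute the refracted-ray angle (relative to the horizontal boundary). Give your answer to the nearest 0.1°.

47.8°

Angle from the normal: 90° − 77.3° = 12.7°.
sin θ₁/V₁ = sin θ₂/V₂ ⇒ sin θ₂ = 2.003·sin 12.7°/0.656 = 2.003·0.2198/0.656 = 0.6713.
θ₂ = sin⁻¹(0.6713) = 42.17° (from vertical).
From the interface: 90° − 42.17° = 47.83°.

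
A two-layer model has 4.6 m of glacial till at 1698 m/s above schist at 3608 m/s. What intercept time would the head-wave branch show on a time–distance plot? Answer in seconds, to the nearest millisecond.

0.005 s

tᵢ = 2h·√(V₂²−V₁²)/(V₁V₂).
√(V₂²−V₁²) = √(3608²−1698²) = 3183.5 m/s.
tᵢ = 2·4.6·3183.5/(1698·3608) = 0.00478 s.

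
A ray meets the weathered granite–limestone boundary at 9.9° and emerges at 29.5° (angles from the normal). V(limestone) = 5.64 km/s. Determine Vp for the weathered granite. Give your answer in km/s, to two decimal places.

Snell's law: sin 9.9°/V₁ = sin 29.5°/V₂.
V₁ = V₂·sin 9.9°/sin 29.5° = 5.64 × 0.3491 = 1.97 km/s.

1.97 km/s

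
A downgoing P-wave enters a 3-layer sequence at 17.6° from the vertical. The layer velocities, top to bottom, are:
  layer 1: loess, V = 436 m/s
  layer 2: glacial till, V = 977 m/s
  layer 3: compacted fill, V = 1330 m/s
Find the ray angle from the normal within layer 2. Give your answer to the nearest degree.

Snell's law across each interface conserves sin θ / V, so sin θ_2 = V_2·sin θ₁/V₁.
sin θ_2 = 977 × sin 17.6° / 436 = 0.6776.
θ_2 = arcsin 0.6776 = 42.65°.

43°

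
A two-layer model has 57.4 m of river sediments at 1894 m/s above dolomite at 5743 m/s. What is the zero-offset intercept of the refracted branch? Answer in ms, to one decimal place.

57.2 ms

θ_c = arcsin(V₁/V₂) = arcsin(1894/5743) = 19.26°; cos θ_c = 0.9441.
tᵢ = 2h·cos θ_c / V₁ = 2·57.4·0.9441 / 1894 = 0.05722 s.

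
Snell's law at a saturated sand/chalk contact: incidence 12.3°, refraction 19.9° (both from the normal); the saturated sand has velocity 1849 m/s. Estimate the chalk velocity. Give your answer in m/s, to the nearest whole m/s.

2954 m/s

sin 12.3° = 0.2130; sin 19.9° = 0.3404.
V₂ = V₁·(sin θ₂/sin θ₁) = 1849·(0.3404/0.2130) = 2954.33 m/s.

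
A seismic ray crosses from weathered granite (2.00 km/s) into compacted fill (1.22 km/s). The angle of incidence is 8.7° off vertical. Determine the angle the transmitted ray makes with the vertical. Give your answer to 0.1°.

sin θ₁/V₁ = sin θ₂/V₂ ⇒ sin θ₂ = 1.22·sin 8.7°/2.00 = 1.22·0.1513/2.00 = 0.0923.
θ₂ = sin⁻¹(0.0923) = 5.29° (from vertical).

5.3°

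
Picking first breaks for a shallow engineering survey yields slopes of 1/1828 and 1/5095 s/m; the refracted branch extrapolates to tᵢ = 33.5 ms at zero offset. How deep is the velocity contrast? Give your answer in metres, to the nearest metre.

θ_c = arcsin(1828/5095) = 21.03°; cos θ_c = 0.9334.
tᵢ = 2h cos θ_c/V₁ ⇒ h = tᵢ·V₁/(2 cos θ_c) = 0.0335·1828/(2·0.9334) = 32.80 m.

33 m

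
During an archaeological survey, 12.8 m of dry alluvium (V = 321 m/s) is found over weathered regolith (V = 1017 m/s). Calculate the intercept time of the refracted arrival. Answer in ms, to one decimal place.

75.7 ms

θ_c = arcsin(V₁/V₂) = arcsin(321/1017) = 18.40°; cos θ_c = 0.9489.
tᵢ = 2h·cos θ_c / V₁ = 2·12.8·0.9489 / 321 = 0.07567 s.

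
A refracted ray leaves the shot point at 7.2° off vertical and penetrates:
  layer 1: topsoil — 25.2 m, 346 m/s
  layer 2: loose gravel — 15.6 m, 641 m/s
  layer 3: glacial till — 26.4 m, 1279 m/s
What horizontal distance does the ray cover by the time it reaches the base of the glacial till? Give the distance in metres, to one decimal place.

p = sin θ₁/V₁ = sin 7.2°/346 = 3.6223e-04 s/m is conserved through the stack.
Layer 1: θ = 7.20°; offset = 25.2·tan 7.20° = 3.184 m.
Layer 2: sin θ = p·641 = 0.2322 → θ = 13.43°; offset = 15.6·tan 13.43° = 3.724 m.
Layer 3: sin θ = p·1279 = 0.4633 → θ = 27.60°; offset = 26.4·tan 27.60° = 13.802 m.
Summing the layer offsets gives 20.709 m.

20.7 m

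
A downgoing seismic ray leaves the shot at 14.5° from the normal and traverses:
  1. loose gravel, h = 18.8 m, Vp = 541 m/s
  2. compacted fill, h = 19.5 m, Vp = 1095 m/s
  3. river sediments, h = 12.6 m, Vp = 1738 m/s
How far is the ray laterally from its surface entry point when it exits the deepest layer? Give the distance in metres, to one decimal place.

33.4 m

p = sin θ₁/V₁ = sin 14.5°/541 = 4.6281e-04 s/m is conserved through the stack.
Layer 1: θ = 14.50°; offset = 18.8·tan 14.50° = 4.862 m.
Layer 2: sin θ = p·1095 = 0.5068 → θ = 30.45°; offset = 19.5·tan 30.45° = 11.463 m.
Layer 3: sin θ = p·1738 = 0.8044 → θ = 53.55°; offset = 12.6·tan 53.55° = 17.058 m.
Summing the layer offsets gives 33.383 m.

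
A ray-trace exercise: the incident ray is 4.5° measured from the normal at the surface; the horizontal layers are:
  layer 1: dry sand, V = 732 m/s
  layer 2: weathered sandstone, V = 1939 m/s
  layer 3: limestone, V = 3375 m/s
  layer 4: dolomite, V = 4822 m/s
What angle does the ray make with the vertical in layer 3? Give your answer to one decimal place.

21.2°

Snell's law across each interface conserves sin θ / V, so sin θ_3 = V_3·sin θ₁/V₁.
sin θ_3 = 3375 × sin 4.5° / 732 = 0.3617.
θ_3 = 21.21° from the vertical.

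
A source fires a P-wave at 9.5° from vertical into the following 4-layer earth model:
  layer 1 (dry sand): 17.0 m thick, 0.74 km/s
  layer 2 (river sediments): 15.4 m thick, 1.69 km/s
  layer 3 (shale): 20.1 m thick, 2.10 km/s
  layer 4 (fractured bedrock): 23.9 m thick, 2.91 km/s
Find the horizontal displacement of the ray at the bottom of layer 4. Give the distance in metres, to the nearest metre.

Ray parameter p = sin 9.5° / 0.74 km/s = 2.2304e-01 s/km.
Layer 1: θ = 9.50°; offset = 17.0·tan 9.50° = 2.845 m.
Layer 2: sin θ = p·1.69 = 0.3769 → θ = 22.14°; offset = 15.4·tan 22.14° = 6.267 m.
Layer 3: sin θ = p·2.10 = 0.4684 → θ = 27.93°; offset = 20.1·tan 27.93° = 10.655 m.
Layer 4: sin θ = p·2.91 = 0.6490 → θ = 40.47°; offset = 23.9·tan 40.47° = 20.390 m.
Σ offsets = 40.158 m.

40 m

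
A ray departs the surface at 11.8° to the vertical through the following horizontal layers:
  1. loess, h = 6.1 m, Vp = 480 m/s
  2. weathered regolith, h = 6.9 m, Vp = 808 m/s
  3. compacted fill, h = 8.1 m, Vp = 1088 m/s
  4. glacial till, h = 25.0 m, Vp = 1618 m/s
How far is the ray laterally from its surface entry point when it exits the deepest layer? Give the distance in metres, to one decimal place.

31.8 m

p = sin θ₁/V₁ = sin 11.8°/480 = 4.2603e-04 s/m is conserved through the stack.
Layer 1: θ = 11.80°; offset = 6.1·tan 11.80° = 1.274 m.
Layer 2: sin θ = p·808 = 0.3442 → θ = 20.14°; offset = 6.9·tan 20.14° = 2.530 m.
Layer 3: sin θ = p·1088 = 0.4635 → θ = 27.61°; offset = 8.1·tan 27.61° = 4.237 m.
Layer 4: sin θ = p·1618 = 0.6893 → θ = 43.58°; offset = 25.0·tan 43.58° = 23.788 m.
Total horizontal offset = 31.829 m.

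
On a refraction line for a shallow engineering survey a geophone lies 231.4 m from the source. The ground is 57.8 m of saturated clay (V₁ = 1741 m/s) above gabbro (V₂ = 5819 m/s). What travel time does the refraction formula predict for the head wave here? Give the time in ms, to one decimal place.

t = x/V₂ + 2h·√(V₂²−V₁²)/(V₁V₂).
√(V₂²−V₁²) = √(5819²−1741²) = 5552.4 m/s; delay term = 2·57.8·5552.4/(1741·5819) = 0.06336 s.
t = 231.4/5819 + 0.06336 = 0.10312 s.

103.1 ms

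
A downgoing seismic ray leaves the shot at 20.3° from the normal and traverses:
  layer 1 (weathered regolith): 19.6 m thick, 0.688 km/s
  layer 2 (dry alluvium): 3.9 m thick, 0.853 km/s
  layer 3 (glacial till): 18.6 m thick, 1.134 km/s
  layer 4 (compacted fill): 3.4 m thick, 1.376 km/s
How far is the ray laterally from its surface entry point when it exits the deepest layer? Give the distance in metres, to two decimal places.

25.35 m

Ray parameter p = sin 20.3° / 0.688 km/s = 5.0427e-01 s/km.
Layer 1: θ = 20.30°; offset = 19.6·tan 20.30° = 7.2503 m.
Layer 2: sin θ = p·0.853 = 0.4301 → θ = 25.48°; offset = 3.9·tan 25.48° = 1.8582 m.
Layer 3: sin θ = p·1.134 = 0.5718 → θ = 34.88°; offset = 18.6·tan 34.88° = 12.9652 m.
Layer 4: sin θ = p·1.376 = 0.6939 → θ = 43.94°; offset = 3.4·tan 43.94° = 3.2762 m.
Total horizontal offset = 25.3498 m.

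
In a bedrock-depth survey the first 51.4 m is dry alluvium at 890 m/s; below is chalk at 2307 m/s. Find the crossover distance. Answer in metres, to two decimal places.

154.41 m

x_cross = 2h·√((V₂+V₁)/(V₂−V₁)).
(V₂+V₁)/(V₂−V₁) = (2307+890)/(2307−890) = 2.2562; √ = 1.5021.
x_cross = 2·51.4·1.5021 = 154.41 m.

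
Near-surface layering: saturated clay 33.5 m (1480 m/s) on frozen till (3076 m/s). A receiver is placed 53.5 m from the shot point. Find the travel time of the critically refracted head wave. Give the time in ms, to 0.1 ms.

57.1 ms

θ_c = arcsin(V₁/V₂) = arcsin(1480/3076) = 28.76°, cos θ_c = 0.8766.
Intercept time tᵢ = 2h cos θ_c / V₁ = 2·33.5·0.8766/1480 = 0.03969 s.
t = x/V₂ + tᵢ = 53.5/3076 + 0.03969 = 0.05708 s.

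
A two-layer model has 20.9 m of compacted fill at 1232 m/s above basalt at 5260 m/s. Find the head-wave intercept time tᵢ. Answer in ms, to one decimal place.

33.0 ms

θ_c = arcsin(V₁/V₂) = arcsin(1232/5260) = 13.55°; cos θ_c = 0.9722.
tᵢ = 2h·cos θ_c / V₁ = 2·20.9·0.9722 / 1232 = 0.03298 s.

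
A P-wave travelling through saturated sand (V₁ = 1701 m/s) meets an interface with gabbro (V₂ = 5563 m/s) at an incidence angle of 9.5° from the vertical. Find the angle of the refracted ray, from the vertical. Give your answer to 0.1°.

32.7°

sin θ₁/V₁ = sin θ₂/V₂ ⇒ sin θ₂ = 5563·sin 9.5°/1701 = 5563·0.1650/1701 = 0.5398.
θ₂ = arcsin 0.5398 = 32.67° from the normal.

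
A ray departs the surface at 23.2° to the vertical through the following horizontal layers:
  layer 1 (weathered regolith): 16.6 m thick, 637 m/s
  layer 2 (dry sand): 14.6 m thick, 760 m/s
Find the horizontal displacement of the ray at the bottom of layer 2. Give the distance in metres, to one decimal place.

14.9 m

p = sin θ₁/V₁ = sin 23.2°/637 = 6.1843e-04 s/m is conserved through the stack.
Layer 1: θ = 23.20°; offset = 16.6·tan 23.20° = 7.115 m.
Layer 2: sin θ = p·760 = 0.4700 → θ = 28.03°; offset = 14.6·tan 28.03° = 7.774 m.
Summing the layer offsets gives 14.889 m.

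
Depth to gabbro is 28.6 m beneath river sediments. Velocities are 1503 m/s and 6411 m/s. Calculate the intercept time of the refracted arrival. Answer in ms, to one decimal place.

θ_c = arcsin(V₁/V₂) = arcsin(1503/6411) = 13.56°; cos θ_c = 0.9721.
tᵢ = 2h·cos θ_c / V₁ = 2·28.6·0.9721 / 1503 = 0.03700 s.

37.0 ms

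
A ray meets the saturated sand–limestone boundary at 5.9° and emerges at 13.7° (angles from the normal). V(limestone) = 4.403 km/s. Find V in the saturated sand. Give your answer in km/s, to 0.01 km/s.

1.91 km/s

sin 5.9° = 0.1028; sin 13.7° = 0.2368.
V₁ = V₂·(sin θ₁/sin θ₂) = 4.403·(0.1028/0.2368) = 1.91 km/s.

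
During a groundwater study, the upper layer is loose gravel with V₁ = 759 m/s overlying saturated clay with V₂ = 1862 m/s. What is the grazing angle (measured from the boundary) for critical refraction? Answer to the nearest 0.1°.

Critical incidence: sin θ_c = V₁/V₂ = 759/1862 = 0.4076.
θ_c = arcsin 0.4076 = 24.06°.
Measured from the interface: 90° − 24.06° = 65.94°.

65.9°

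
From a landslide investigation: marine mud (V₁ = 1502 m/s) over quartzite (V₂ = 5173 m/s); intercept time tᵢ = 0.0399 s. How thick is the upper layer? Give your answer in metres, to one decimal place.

31.3 m

h = tᵢ·V₁·V₂ / (2·√(V₂²−V₁²)).
√(V₂²−V₁²) = √(5173² − 1502²) = 4950.1 m/s.
h = 0.0399 s × 1502 × 5173 / (2 × 4950.1) = 31.31 m.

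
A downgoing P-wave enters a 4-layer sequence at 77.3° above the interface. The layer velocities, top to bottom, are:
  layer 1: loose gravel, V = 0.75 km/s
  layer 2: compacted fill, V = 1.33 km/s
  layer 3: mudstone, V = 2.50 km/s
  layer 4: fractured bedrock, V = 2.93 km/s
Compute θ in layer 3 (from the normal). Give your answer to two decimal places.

From the normal: θ₁ = 90° − 77.3° = 12.7°.
Snell's law across each interface conserves sin θ / V, so sin θ_3 = V_3·sin θ₁/V₁.
sin θ_3 = 2.50 × sin 12.7° / 0.75 = 0.7328.
θ_3 = 47.12° from the vertical.

47.12°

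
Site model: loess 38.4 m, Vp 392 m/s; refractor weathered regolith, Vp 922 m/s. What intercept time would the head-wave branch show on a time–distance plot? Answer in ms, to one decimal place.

tᵢ = 2h·√(V₂²−V₁²)/(V₁V₂).
√(V₂²−V₁²) = √(922²−392²) = 834.5 m/s.
tᵢ = 2·38.4·834.5/(392·922) = 0.17733 s.

177.3 ms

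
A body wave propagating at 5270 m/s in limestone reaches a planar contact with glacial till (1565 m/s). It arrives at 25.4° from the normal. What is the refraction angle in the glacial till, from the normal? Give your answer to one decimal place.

Snell's law: sin θ₂ = (V₂/V₁)·sin θ₁ = (1565/5270)·sin 25.4° = 0.1274.
θ₂ = sin⁻¹(0.1274) = 7.32° (from vertical).

7.3°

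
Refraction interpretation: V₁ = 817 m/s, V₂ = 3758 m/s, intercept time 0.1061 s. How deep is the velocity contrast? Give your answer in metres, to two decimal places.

44.40 m

θ_c = arcsin(817/3758) = 12.56°; cos θ_c = 0.9761.
tᵢ = 2h cos θ_c/V₁ ⇒ h = tᵢ·V₁/(2 cos θ_c) = 0.1061·817/(2·0.9761) = 44.40 m.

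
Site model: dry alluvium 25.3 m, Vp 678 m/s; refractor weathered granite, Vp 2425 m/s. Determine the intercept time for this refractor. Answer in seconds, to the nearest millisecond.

θ_c = arcsin(V₁/V₂) = arcsin(678/2425) = 16.24°; cos θ_c = 0.9601.
tᵢ = 2h·cos θ_c / V₁ = 2·25.3·0.9601 / 678 = 0.07165 s.

0.072 s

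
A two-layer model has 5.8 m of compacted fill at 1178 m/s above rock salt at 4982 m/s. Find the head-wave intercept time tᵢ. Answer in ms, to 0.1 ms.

9.6 ms

θ_c = arcsin(V₁/V₂) = arcsin(1178/4982) = 13.68°; cos θ_c = 0.9716.
tᵢ = 2h·cos θ_c / V₁ = 2·5.8·0.9716 / 1178 = 0.00957 s.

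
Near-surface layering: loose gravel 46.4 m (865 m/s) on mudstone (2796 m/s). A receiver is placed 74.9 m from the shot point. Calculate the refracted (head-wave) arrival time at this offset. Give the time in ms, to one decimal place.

t = x/V₂ + 2h·√(V₂²−V₁²)/(V₁V₂).
√(V₂²−V₁²) = √(2796²−865²) = 2658.8 m/s; delay term = 2·46.4·2658.8/(865·2796) = 0.10202 s.
t = 74.9/2796 + 0.10202 = 0.12881 s.

128.8 ms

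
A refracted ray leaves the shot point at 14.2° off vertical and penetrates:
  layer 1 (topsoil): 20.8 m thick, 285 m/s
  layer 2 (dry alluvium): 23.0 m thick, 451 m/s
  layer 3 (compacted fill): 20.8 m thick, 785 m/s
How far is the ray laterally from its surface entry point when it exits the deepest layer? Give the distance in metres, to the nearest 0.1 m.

34.0 m

p = sin θ₁/V₁ = sin 14.2°/285 = 8.6073e-04 s/m is conserved through the stack.
Layer 1: θ = 14.20°; offset = 20.8·tan 14.20° = 5.263 m.
Layer 2: sin θ = p·451 = 0.3882 → θ = 22.84°; offset = 23.0·tan 22.84° = 9.688 m.
Layer 3: sin θ = p·785 = 0.6757 → θ = 42.51°; offset = 20.8·tan 42.51° = 19.064 m.
Summing the layer offsets gives 34.015 m.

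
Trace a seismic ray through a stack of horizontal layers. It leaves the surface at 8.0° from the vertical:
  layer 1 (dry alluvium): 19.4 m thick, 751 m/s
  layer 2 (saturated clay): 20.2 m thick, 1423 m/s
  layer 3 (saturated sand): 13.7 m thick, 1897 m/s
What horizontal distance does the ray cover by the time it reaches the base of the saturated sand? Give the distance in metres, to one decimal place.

p = sin θ₁/V₁ = sin 8.0°/751 = 1.8532e-04 s/m is conserved through the stack.
Layer 1: θ = 8.00°; offset = 19.4·tan 8.00° = 2.726 m.
Layer 2: sin θ = p·1423 = 0.2637 → θ = 15.29°; offset = 20.2·tan 15.29° = 5.522 m.
Layer 3: sin θ = p·1897 = 0.3515 → θ = 20.58°; offset = 13.7·tan 20.58° = 5.145 m.
Total horizontal offset = 13.393 m.

13.4 m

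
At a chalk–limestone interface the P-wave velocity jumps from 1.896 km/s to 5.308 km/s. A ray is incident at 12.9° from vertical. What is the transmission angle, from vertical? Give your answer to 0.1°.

38.7°

Snell's law: sin θ₂ = (V₂/V₁)·sin θ₁ = (5.308/1.896)·sin 12.9° = 0.6250.
θ₂ = arcsin 0.6250 = 38.68° from the normal.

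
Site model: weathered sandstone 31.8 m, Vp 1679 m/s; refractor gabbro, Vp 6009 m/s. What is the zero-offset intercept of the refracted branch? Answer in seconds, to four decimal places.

θ_c = arcsin(V₁/V₂) = arcsin(1679/6009) = 16.23°; cos θ_c = 0.9602.
tᵢ = 2h·cos θ_c / V₁ = 2·31.8·0.9602 / 1679 = 0.03637 s.

0.0364 s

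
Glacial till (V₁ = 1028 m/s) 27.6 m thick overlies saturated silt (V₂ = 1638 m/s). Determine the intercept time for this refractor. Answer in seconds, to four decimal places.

0.0418 s

tᵢ = 2h·√(V₂²−V₁²)/(V₁V₂).
√(V₂²−V₁²) = √(1638²−1028²) = 1275.2 m/s.
tᵢ = 2·27.6·1275.2/(1028·1638) = 0.04180 s.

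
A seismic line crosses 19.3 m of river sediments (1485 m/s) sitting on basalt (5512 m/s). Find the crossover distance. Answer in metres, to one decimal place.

x_cross = 2h·√((V₂+V₁)/(V₂−V₁)).
(V₂+V₁)/(V₂−V₁) = (5512+1485)/(5512−1485) = 1.7375; √ = 1.3182.
x_cross = 2·19.3·1.3182 = 50.88 m.

50.9 m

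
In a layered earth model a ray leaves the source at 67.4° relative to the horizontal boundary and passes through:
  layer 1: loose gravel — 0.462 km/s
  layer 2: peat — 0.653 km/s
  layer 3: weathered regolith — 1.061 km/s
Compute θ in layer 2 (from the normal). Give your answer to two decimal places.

From the normal: θ₁ = 90° − 67.4° = 22.6°.
Ray parameter p = sin 22.6° / 0.462 = 8.3181e-01 s/km.
sin θ_2 = p·V_2 = 8.3181e-01 × 0.653 = 0.5432.
θ_2 = arcsin 0.5432 = 32.90°.

32.90°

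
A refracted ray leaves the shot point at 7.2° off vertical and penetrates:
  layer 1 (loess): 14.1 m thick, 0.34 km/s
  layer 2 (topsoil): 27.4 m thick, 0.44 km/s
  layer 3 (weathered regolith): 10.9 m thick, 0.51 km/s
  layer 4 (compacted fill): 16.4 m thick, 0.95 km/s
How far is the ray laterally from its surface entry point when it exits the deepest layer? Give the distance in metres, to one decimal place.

14.5 m

p = sin θ₁/V₁ = sin 7.2°/0.34 = 3.6863e-01 s/km is conserved through the stack.
Layer 1: θ = 7.20°; offset = 14.1·tan 7.20° = 1.781 m.
Layer 2: sin θ = p·0.44 = 0.1622 → θ = 9.33°; offset = 27.4·tan 9.33° = 4.504 m.
Layer 3: sin θ = p·0.51 = 0.1880 → θ = 10.84°; offset = 10.9·tan 10.84° = 2.086 m.
Layer 4: sin θ = p·0.95 = 0.3502 → θ = 20.50°; offset = 16.4·tan 20.50° = 6.131 m.
Summing the layer offsets gives 14.503 m.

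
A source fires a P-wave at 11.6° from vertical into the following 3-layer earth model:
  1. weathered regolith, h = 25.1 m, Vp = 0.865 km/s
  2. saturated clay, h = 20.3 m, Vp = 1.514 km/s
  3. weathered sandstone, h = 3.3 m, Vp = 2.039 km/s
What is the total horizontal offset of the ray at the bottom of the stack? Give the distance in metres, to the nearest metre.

15 m

p = sin θ₁/V₁ = sin 11.6°/0.865 = 2.3246e-01 s/km is conserved through the stack.
Layer 1: θ = 11.60°; offset = 25.1·tan 11.60° = 5.152 m.
Layer 2: sin θ = p·1.514 = 0.3519 → θ = 20.61°; offset = 20.3·tan 20.61° = 7.633 m.
Layer 3: sin θ = p·2.039 = 0.4740 → θ = 28.29°; offset = 3.3·tan 28.29° = 1.776 m.
Total horizontal offset = 14.561 m.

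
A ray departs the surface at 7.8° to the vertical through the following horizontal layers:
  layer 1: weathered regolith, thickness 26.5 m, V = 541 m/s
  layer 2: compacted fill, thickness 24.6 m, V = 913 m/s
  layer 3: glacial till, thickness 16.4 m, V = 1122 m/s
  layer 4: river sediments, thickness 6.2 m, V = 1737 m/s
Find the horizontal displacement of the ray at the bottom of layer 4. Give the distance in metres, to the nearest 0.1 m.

Apply Snell's law at each interface; in layer i the horizontal offset is hᵢ·tan θᵢ.
Layer 1: θ = 7.80°; offset = 26.5·tan 7.80° = 3.630 m.
Layer 2: sin θ = 913·sin 7.8°/541 = 0.2290, θ = 13.24°; offset = 24.6·tan 13.24° = 5.788 m.
Layer 3: sin θ = 1122·sin 7.8°/541 = 0.2815, θ = 16.35°; offset = 16.4·tan 16.35° = 4.811 m.
Layer 4: sin θ = 1737·sin 7.8°/541 = 0.4357, θ = 25.83°; offset = 6.2·tan 25.83° = 3.002 m.
Summing the layer offsets gives 17.230 m.

17.2 m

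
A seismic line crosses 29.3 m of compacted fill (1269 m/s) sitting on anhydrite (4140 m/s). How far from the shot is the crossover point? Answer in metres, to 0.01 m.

θ_c = arcsin(1269/4140) = 17.85°, so cos θ_c = 0.9519 and tᵢ = 2h cos θ_c/V₁ = 0.0440 s.
At crossover x/V₁ = x/V₂ + tᵢ ⇒ x = tᵢ/(1/V₁ − 1/V₂) = 0.04396/(7.8802e-04 − 2.4155e-04) = 80.43 m.

80.43 m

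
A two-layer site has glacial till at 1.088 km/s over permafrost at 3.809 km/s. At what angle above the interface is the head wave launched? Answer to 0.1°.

At critical incidence the refracted ray runs along the interface (θ₂ = 90°), so sin θ_c = V₁/V₂.
θ_c = arcsin(1.088/3.809) = arcsin 0.2856 = 16.60°.
Measured from the interface: 90° − 16.60° = 73.40°.

73.4°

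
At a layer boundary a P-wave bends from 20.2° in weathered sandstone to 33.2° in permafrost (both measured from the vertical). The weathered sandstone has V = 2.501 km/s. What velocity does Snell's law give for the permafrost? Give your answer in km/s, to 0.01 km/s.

3.97 km/s

Snell's law: sin 20.2°/V₁ = sin 33.2°/V₂.
V₂ = V₁·sin 33.2°/sin 20.2° = 2.501 × 1.5858 = 3.97 km/s.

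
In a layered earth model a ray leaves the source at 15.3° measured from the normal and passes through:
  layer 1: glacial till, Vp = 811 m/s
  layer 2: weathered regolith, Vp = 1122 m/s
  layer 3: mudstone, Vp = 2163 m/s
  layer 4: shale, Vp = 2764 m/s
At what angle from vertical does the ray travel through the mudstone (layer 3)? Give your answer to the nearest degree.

45°

Ray parameter p = sin 15.3° / 811 = 3.2537e-04 s/m.
sin θ_3 = p·V_3 = 3.2537e-04 × 2163 = 0.7038.
θ_3 = arcsin 0.7038 = 44.73°.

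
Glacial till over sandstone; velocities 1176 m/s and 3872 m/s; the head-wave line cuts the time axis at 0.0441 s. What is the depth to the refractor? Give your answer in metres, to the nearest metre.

h = tᵢ·V₁·V₂ / (2·√(V₂²−V₁²)).
√(V₂²−V₁²) = √(3872² − 1176²) = 3689.1 m/s.
h = 0.0441 s × 1176 × 3872 / (2 × 3689.1) = 27.22 m.

27 m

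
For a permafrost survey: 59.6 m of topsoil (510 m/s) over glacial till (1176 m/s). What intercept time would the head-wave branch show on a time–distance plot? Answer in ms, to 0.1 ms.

210.6 ms

tᵢ = 2h·√(V₂²−V₁²)/(V₁V₂).
√(V₂²−V₁²) = √(1176²−510²) = 1059.7 m/s.
tᵢ = 2·59.6·1059.7/(510·1176) = 0.21060 s.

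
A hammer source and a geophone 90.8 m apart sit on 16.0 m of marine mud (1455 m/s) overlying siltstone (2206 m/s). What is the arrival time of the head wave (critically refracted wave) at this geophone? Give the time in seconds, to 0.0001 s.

0.0577 s

θ_c = arcsin(V₁/V₂) = arcsin(1455/2206) = 41.27°, cos θ_c = 0.7516.
Intercept time tᵢ = 2h cos θ_c / V₁ = 2·16.0·0.7516/1455 = 0.01653 s.
t = x/V₂ + tᵢ = 90.8/2206 + 0.01653 = 0.05769 s.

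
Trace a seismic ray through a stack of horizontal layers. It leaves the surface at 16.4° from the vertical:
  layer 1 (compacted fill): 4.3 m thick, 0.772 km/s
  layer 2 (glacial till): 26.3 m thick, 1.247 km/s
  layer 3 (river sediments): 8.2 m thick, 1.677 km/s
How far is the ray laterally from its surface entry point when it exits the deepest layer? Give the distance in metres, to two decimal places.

21.11 m

Ray parameter p = sin 16.4° / 0.772 km/s = 3.6573e-01 s/km.
Layer 1: θ = 16.40°; offset = 4.3·tan 16.40° = 1.2656 m.
Layer 2: sin θ = p·1.247 = 0.4561 → θ = 27.13°; offset = 26.3·tan 27.13° = 13.4777 m.
Layer 3: sin θ = p·1.677 = 0.6133 → θ = 37.83°; offset = 8.2·tan 37.83° = 6.3675 m.
Σ offsets = 21.1107 m.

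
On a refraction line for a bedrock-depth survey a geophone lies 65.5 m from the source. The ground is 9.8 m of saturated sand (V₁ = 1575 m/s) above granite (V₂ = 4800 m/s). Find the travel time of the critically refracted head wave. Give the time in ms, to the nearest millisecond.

θ_c = arcsin(V₁/V₂) = arcsin(1575/4800) = 19.16°, cos θ_c = 0.9446.
Intercept time tᵢ = 2h cos θ_c / V₁ = 2·9.8·0.9446/1575 = 0.01176 s.
t = x/V₂ + tᵢ = 65.5/4800 + 0.01176 = 0.02540 s.

25 ms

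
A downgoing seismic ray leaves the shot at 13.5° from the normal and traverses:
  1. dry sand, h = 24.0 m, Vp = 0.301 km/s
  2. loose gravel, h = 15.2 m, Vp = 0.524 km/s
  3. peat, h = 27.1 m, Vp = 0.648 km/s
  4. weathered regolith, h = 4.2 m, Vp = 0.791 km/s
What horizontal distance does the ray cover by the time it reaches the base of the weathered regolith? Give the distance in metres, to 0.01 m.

31.54 m

Apply Snell's law at each interface; in layer i the horizontal offset is hᵢ·tan θᵢ.
Layer 1: θ = 13.50°; offset = 24.0·tan 13.50° = 5.7619 m.
Layer 2: sin θ = 0.524·sin 13.5°/0.301 = 0.4064, θ = 23.98°; offset = 15.2·tan 23.98° = 6.7607 m.
Layer 3: sin θ = 0.648·sin 13.5°/0.301 = 0.5026, θ = 30.17°; offset = 27.1·tan 30.17° = 15.7536 m.
Layer 4: sin θ = 0.791·sin 13.5°/0.301 = 0.6135, θ = 37.84°; offset = 4.2·tan 37.84° = 3.2627 m.
Σ offsets = 31.5388 m.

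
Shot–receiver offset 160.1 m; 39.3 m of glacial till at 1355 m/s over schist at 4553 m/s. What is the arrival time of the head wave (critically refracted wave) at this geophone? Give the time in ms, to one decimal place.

t = x/V₂ + 2h·√(V₂²−V₁²)/(V₁V₂).
√(V₂²−V₁²) = √(4553²−1355²) = 4346.7 m/s; delay term = 2·39.3·4346.7/(1355·4553) = 0.05538 s.
t = 160.1/4553 + 0.05538 = 0.09054 s.

90.5 ms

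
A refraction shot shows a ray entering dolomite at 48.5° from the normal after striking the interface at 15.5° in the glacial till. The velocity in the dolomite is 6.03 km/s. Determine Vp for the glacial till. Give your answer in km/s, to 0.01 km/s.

2.15 km/s

Snell's law: sin 15.5°/V₁ = sin 48.5°/V₂.
V₁ = V₂·sin 15.5°/sin 48.5° = 6.03 × 0.3568 = 2.15 km/s.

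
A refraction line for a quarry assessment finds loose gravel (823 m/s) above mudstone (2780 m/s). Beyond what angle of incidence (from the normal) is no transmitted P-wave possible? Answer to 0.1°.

17.2°

At critical incidence the refracted ray runs along the interface (θ₂ = 90°), so sin θ_c = V₁/V₂.
θ_c = arcsin(823/2780) = arcsin 0.2960 = 17.22°.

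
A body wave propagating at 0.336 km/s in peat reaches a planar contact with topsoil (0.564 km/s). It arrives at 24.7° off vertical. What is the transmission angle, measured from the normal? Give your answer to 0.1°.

Snell's law: sin θ₂ = (V₂/V₁)·sin θ₁ = (0.564/0.336)·sin 24.7° = 0.7014.
θ₂ = sin⁻¹(0.7014) = 44.54° (from vertical).

44.5°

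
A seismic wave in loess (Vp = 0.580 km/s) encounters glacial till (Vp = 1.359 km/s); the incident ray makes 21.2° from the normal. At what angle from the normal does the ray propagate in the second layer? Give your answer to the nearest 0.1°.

Snell's law: sin θ₂ = (V₂/V₁)·sin θ₁ = (1.359/0.580)·sin 21.2° = 0.8473.
θ₂ = arcsin 0.8473 = 57.92° from the normal.

57.9°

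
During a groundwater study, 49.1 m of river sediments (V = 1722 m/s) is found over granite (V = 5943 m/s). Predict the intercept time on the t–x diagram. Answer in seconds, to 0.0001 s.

0.0546 s

tᵢ = 2h·√(V₂²−V₁²)/(V₁V₂).
√(V₂²−V₁²) = √(5943²−1722²) = 5688.1 m/s.
tᵢ = 2·49.1·5688.1/(1722·5943) = 0.05458 s.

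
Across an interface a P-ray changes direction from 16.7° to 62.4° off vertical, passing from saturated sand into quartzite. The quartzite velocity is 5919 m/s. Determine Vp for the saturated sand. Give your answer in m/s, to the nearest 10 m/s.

Snell's law: sin 16.7°/V₁ = sin 62.4°/V₂.
V₁ = V₂·sin 16.7°/sin 62.4° = 5919 × 0.3243 = 1919.30 m/s.

1920 m/s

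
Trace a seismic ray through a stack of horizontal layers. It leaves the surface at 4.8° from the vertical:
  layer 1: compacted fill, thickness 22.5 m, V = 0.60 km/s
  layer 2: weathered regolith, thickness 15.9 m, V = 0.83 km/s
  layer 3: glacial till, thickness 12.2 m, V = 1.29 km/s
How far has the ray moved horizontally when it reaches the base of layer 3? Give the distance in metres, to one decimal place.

Ray parameter p = sin 4.8° / 0.60 km/s = 1.3946e-01 s/km.
Layer 1: θ = 4.80°; offset = 22.5·tan 4.80° = 1.889 m.
Layer 2: sin θ = p·0.83 = 0.1158 → θ = 6.65°; offset = 15.9·tan 6.65° = 1.853 m.
Layer 3: sin θ = p·1.29 = 0.1799 → θ = 10.36°; offset = 12.2·tan 10.36° = 2.231 m.
Total horizontal offset = 5.974 m.

6.0 m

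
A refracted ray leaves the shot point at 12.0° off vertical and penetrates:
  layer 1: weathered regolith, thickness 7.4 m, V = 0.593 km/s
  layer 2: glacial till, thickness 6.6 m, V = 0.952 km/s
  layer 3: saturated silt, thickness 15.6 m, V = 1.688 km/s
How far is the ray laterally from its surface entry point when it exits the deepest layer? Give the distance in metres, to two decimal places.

Apply Snell's law at each interface; in layer i the horizontal offset is hᵢ·tan θᵢ.
Layer 1: θ = 12.00°; offset = 7.4·tan 12.00° = 1.5729 m.
Layer 2: sin θ = 0.952·sin 12.0°/0.593 = 0.3338, θ = 19.50°; offset = 6.6·tan 19.50° = 2.3370 m.
Layer 3: sin θ = 1.688·sin 12.0°/0.593 = 0.5918, θ = 36.29°; offset = 15.6·tan 36.29° = 11.4539 m.
Summing the layer offsets gives 15.3638 m.

15.36 m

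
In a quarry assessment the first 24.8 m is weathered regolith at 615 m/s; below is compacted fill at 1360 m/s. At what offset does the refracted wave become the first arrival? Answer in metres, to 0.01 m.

θ_c = arcsin(615/1360) = 26.89°, so cos θ_c = 0.8919 and tᵢ = 2h cos θ_c/V₁ = 0.0719 s.
At crossover x/V₁ = x/V₂ + tᵢ ⇒ x = tᵢ/(1/V₁ − 1/V₂) = 0.07193/(1.6260e-03 − 7.3529e-04) = 80.76 m.

80.76 m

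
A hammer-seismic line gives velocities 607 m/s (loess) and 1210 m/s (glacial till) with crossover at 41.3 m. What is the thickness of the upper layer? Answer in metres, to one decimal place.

x_cross = 2h·√((V₂+V₁)/(V₂−V₁)) → h = x_cross / (2·√((V₂+V₁)/(V₂−V₁))).
√((V₂+V₁)/(V₂−V₁)) = √((1210+607)/(1210−607)) = 1.7359.
h = 41.3 / (2·1.7359) = 11.90 m.

11.9 m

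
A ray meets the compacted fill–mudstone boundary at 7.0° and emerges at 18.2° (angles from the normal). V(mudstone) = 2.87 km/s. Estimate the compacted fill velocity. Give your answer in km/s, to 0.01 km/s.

1.12 km/s

sin 7.0° = 0.1219; sin 18.2° = 0.3123.
V₁ = V₂·(sin θ₁/sin θ₂) = 2.87·(0.1219/0.3123) = 1.12 km/s.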